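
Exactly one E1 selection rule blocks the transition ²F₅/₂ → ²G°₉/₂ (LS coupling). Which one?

the ΔJ = 0, ±1 rule

Initial level: S=1/2, L=3, J=5/2, parity even. Final level: S=1/2, L=4, J=9/2, parity odd.
Parity must change: even → odd — ok.
ΔL = 0, ±1 (not L=0↔0): L: 3 → 4, ΔL = +1 — ok.
ΔJ = 0, ±1 (not J=0↔0): J: 5/2 → 9/2, ΔJ = +2 — fails.
ΔS = 0: S: 1/2 → 1/2 — ok.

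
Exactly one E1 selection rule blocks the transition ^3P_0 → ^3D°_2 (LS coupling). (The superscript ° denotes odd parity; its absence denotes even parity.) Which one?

Parity must change: even → odd — satisfied.
ΔS = 0: S: 1 → 1 — satisfied.
ΔL = 0, ±1 (not L=0↔0): L: 1 → 2, ΔL = +1 — satisfied.
ΔJ = 0, ±1 (not J=0↔0): J: 0 → 2, ΔJ = +2 — violated.

the ΔJ = 0, ±1 rule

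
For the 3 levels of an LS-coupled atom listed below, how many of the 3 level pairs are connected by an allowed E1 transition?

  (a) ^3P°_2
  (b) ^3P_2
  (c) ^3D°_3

2

(a)–(b): allowed.
(a)–(c): forbidden (parity).
(b)–(c): allowed.
Allowed pairs: 2 of 3.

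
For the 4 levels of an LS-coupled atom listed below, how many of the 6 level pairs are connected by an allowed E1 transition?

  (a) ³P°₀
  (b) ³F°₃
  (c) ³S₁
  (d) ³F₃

2

(a)–(b): forbidden (parity, ΔL, ΔJ).
(a)–(c): allowed.
(a)–(d): forbidden (ΔL, ΔJ).
(b)–(c): forbidden (ΔL, ΔJ).
(b)–(d): allowed.
(c)–(d): forbidden (parity, ΔL, ΔJ).
Allowed pairs: 2 of 6.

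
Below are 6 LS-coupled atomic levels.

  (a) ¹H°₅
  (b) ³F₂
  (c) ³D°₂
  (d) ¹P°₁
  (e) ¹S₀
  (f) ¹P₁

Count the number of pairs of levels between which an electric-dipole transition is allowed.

(a)–(b): forbidden (ΔS, ΔL, ΔJ).
(a)–(c): forbidden (parity, ΔS, ΔL, ΔJ).
(a)–(d): forbidden (parity, ΔL, ΔJ).
(a)–(e): forbidden (ΔL, ΔJ).
(a)–(f): forbidden (ΔL, ΔJ).
(b)–(c): allowed.
(b)–(d): forbidden (ΔS, ΔL).
(b)–(e): forbidden (parity, ΔS, ΔL, ΔJ).
(b)–(f): forbidden (parity, ΔS, ΔL).
(c)–(d): forbidden (parity, ΔS).
(c)–(e): forbidden (ΔS, ΔL, ΔJ).
(c)–(f): forbidden (ΔS).
(d)–(e): allowed.
(d)–(f): allowed.
(e)–(f): forbidden (parity).
Allowed pairs: 3 of 15.

3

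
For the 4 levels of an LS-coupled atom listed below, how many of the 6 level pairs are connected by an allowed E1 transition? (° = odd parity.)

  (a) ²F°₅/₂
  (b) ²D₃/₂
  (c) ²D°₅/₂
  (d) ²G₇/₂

(a)–(b): allowed.
(a)–(c): forbidden (parity).
(a)–(d): allowed.
(b)–(c): allowed.
(b)–(d): forbidden (parity, ΔL, ΔJ).
(c)–(d): forbidden (ΔL).
Allowed pairs: 3 of 6.

3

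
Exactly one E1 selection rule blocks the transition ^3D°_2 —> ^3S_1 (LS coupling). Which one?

the ΔL = 0, ±1 rule

Initial level: S=1, L=2, J=2, parity odd. Final level: S=1, L=0, J=1, parity even.
ΔJ = 0, ±1 (not J=0↔0): J: 2 → 1, ΔJ = -1 — ok.
ΔL = 0, ±1 (not L=0↔0): L: 2 → 0, ΔL = -2 — fails.
Parity must change: odd → even — ok.
ΔS = 0: S: 1 → 1 — ok.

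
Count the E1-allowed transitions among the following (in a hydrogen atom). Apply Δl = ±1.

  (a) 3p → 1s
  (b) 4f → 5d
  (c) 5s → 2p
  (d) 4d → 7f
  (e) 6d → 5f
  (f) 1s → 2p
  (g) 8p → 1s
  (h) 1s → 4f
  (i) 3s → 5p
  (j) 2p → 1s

9

(a) allowed
(b) allowed
(c) allowed
(d) allowed
(e) allowed
(f) allowed
(g) allowed
(h) forbidden — Δl = +3 (E1 requires Δl = ±1)
(i) allowed
(j) allowed
Total allowed: 9 of 10.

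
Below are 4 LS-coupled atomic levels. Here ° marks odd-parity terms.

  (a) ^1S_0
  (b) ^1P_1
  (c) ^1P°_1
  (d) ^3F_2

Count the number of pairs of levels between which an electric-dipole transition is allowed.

2

(a)–(b): forbidden (parity).
(a)–(c): allowed.
(a)–(d): forbidden (parity, ΔS, ΔL, ΔJ).
(b)–(c): allowed.
(b)–(d): forbidden (parity, ΔS, ΔL).
(c)–(d): forbidden (ΔS, ΔL).
Allowed pairs: 2 of 6.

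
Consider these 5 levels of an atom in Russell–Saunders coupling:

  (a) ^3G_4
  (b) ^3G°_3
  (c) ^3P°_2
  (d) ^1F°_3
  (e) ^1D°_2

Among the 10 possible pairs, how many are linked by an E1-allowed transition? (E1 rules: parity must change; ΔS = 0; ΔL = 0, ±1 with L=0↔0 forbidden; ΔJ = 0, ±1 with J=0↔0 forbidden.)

1

(a)–(b): allowed.
(a)–(c): forbidden (ΔL, ΔJ).
(a)–(d): forbidden (ΔS).
(a)–(e): forbidden (ΔS, ΔL, ΔJ).
(b)–(c): forbidden (parity, ΔL).
(b)–(d): forbidden (parity, ΔS).
(b)–(e): forbidden (parity, ΔS, ΔL).
(c)–(d): forbidden (parity, ΔS, ΔL).
(c)–(e): forbidden (parity, ΔS).
(d)–(e): forbidden (parity).
Allowed pairs: 1 of 10.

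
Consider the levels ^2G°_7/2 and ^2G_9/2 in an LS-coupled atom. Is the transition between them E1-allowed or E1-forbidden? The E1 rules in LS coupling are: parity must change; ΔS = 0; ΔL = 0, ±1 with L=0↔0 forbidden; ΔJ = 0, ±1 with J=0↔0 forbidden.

Initial level: S=1/2, L=4, J=7/2, parity odd. Final level: S=1/2, L=4, J=9/2, parity even.
Parity must change: odd → even — ok.
ΔS = 0: S: 1/2 → 1/2 — ok.
ΔL = 0, ±1 (not L=0↔0): L: 4 → 4, ΔL = +0 — ok.
ΔJ = 0, ±1 (not J=0↔0): J: 7/2 → 9/2, ΔJ = +1 — ok.
All four E1 rules are satisfied.

allowed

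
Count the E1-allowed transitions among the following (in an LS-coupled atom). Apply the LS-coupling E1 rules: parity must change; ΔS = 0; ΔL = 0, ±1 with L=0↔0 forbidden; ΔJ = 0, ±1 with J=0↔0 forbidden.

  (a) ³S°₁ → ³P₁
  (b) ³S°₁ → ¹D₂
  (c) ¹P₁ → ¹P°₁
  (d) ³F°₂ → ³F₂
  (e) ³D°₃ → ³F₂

4

(a) allowed
(b) forbidden (ΔS, ΔL fail)
(c) allowed
(d) allowed
(e) allowed
Total allowed: 4 of 5.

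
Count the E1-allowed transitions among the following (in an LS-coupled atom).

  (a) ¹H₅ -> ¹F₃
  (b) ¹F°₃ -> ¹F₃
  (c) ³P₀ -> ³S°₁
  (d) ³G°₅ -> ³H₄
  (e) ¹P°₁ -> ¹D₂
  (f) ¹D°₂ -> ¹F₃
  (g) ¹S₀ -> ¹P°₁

6

(a) forbidden (parity, ΔL, ΔJ fail)
(b) allowed
(c) allowed
(d) allowed
(e) allowed
(f) allowed
(g) allowed
Total allowed: 6 of 7.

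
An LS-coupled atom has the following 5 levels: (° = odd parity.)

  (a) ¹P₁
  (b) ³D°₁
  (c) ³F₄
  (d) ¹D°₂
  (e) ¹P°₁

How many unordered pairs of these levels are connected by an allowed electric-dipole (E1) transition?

(a)–(b): forbidden (ΔS).
(a)–(c): forbidden (parity, ΔS, ΔL, ΔJ).
(a)–(d): allowed.
(a)–(e): allowed.
(b)–(c): forbidden (ΔJ).
(b)–(d): forbidden (parity, ΔS).
(b)–(e): forbidden (parity, ΔS).
(c)–(d): forbidden (ΔS, ΔJ).
(c)–(e): forbidden (ΔS, ΔL, ΔJ).
(d)–(e): forbidden (parity).
Allowed pairs: 2 of 10.

2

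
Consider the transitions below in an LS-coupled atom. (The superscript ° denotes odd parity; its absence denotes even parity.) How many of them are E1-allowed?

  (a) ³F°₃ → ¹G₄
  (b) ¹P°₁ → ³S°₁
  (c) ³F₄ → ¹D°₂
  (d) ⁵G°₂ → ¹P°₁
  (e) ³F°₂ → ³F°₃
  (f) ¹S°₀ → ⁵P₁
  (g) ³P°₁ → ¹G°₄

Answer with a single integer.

(a) forbidden (ΔS fails)
(b) forbidden (parity, ΔS fail)
(c) forbidden (ΔS, ΔJ fail)
(d) forbidden (parity, ΔS, ΔL fail)
(e) forbidden (parity fails)
(f) forbidden (ΔS fails)
(g) forbidden (parity, ΔS, ΔL, ΔJ fail)
Total allowed: 0 of 7.

0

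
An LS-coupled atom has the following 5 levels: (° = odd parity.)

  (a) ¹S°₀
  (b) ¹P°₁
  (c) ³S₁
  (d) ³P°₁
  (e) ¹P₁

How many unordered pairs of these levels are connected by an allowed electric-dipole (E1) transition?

(a)–(b): forbidden (parity).
(a)–(c): forbidden (ΔS, ΔL).
(a)–(d): forbidden (parity, ΔS).
(a)–(e): allowed.
(b)–(c): forbidden (ΔS).
(b)–(d): forbidden (parity, ΔS).
(b)–(e): allowed.
(c)–(d): allowed.
(c)–(e): forbidden (parity, ΔS).
(d)–(e): forbidden (ΔS).
Allowed pairs: 3 of 10.

3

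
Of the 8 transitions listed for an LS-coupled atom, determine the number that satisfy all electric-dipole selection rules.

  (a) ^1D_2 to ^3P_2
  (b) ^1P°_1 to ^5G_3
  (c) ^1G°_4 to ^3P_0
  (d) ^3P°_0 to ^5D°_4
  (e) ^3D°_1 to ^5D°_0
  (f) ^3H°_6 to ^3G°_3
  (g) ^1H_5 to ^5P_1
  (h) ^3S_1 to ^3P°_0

(a) forbidden (parity, ΔS fail)
(b) forbidden (ΔS, ΔL, ΔJ fail)
(c) forbidden (ΔS, ΔL, ΔJ fail)
(d) forbidden (parity, ΔS, ΔJ fail)
(e) forbidden (parity, ΔS fail)
(f) forbidden (parity, ΔJ fail)
(g) forbidden (parity, ΔS, ΔL, ΔJ fail)
(h) allowed
Total allowed: 1 of 8.

1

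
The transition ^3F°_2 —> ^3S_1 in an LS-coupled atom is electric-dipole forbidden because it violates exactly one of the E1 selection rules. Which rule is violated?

the ΔL = 0, ±1 rule

Initial level: S=1, L=3, J=2, parity odd. Final level: S=1, L=0, J=1, parity even.
ΔL = 0, ±1 (not L=0↔0): L: 3 → 0, ΔL = -3 — ✗.
ΔJ = 0, ±1 (not J=0↔0): J: 2 → 1, ΔJ = -1 — ✓.
ΔS = 0: S: 1 → 1 — ✓.
Parity must change: odd → even — ✓.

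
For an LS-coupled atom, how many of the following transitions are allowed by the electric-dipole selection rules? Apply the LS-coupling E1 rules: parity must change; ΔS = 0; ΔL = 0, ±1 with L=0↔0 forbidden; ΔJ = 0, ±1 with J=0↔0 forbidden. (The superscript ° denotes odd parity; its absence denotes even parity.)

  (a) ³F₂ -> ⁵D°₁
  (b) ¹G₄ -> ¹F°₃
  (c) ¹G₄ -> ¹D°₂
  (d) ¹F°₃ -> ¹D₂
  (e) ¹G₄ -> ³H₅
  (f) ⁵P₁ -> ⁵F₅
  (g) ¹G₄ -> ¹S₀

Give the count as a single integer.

2

(a) forbidden (ΔS fails)
(b) allowed
(c) forbidden (ΔL, ΔJ fail)
(d) allowed
(e) forbidden (parity, ΔS fail)
(f) forbidden (parity, ΔL, ΔJ fail)
(g) forbidden (parity, ΔL, ΔJ fail)
Total allowed: 2 of 7.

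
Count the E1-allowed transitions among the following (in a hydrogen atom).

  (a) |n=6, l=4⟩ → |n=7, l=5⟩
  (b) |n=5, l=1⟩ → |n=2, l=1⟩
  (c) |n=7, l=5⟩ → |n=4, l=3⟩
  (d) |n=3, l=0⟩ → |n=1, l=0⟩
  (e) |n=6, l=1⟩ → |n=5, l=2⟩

(a) allowed
(b) forbidden — Δl = +0 (E1 requires Δl = ±1)
(c) forbidden — Δl = -2 (E1 requires Δl = ±1)
(d) forbidden — Δl = +0 (E1 requires Δl = ±1)
(e) allowed
Total allowed: 2 of 5.

2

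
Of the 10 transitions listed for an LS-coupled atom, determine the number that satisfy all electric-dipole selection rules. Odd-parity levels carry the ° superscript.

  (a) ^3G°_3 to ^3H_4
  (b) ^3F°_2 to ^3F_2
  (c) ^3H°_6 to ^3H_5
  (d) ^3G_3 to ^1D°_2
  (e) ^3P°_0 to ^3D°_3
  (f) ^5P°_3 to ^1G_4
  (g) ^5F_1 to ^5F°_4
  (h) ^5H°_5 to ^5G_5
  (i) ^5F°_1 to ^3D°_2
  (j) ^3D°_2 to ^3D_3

5

(a) allowed
(b) allowed
(c) allowed
(d) forbidden (ΔS, ΔL fail)
(e) forbidden (parity, ΔJ fail)
(f) forbidden (ΔS, ΔL fail)
(g) forbidden (ΔJ fails)
(h) allowed
(i) forbidden (parity, ΔS fail)
(j) allowed
Total allowed: 5 of 10.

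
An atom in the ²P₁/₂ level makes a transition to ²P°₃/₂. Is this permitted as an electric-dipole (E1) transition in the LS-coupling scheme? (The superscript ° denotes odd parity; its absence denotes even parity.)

Parity must change: even → odd — satisfied.
ΔS = 0: S: 1/2 → 1/2 — satisfied.
ΔL = 0, ±1 (not L=0↔0): L: 1 → 1, ΔL = +0 — satisfied.
ΔJ = 0, ±1 (not J=0↔0): J: 1/2 → 3/2, ΔJ = +1 — satisfied.
All four E1 rules are satisfied.

allowed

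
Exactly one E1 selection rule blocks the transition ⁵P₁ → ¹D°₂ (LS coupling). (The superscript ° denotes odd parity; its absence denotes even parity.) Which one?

ΔJ = 0, ±1 (not J=0↔0): J: 1 → 2, ΔJ = +1 — ok.
ΔS = 0: S: 2 → 0 — fails.
ΔL = 0, ±1 (not L=0↔0): L: 1 → 2, ΔL = +1 — ok.
Parity must change: even → odd — ok.

the ΔS = 0 rule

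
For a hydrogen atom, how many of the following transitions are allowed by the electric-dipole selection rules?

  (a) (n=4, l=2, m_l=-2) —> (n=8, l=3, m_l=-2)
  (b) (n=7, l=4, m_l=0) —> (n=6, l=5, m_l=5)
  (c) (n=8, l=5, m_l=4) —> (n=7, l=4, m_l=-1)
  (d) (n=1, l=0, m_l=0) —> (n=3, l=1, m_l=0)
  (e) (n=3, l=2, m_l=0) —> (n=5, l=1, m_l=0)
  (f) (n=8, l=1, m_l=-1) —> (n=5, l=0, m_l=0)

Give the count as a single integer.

(a) allowed
(b) forbidden — Δm_l = +5 (E1 requires Δm_l = 0, ±1)
(c) forbidden — Δm_l = -5 (E1 requires Δm_l = 0, ±1)
(d) allowed
(e) allowed
(f) allowed
Total allowed: 4 of 6.

4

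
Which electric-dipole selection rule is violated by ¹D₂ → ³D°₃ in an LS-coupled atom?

the ΔS = 0 rule

Parity must change: even → odd — passes.
ΔS = 0: S: 0 → 1 — fails.
ΔL = 0, ±1 (not L=0↔0): L: 2 → 2, ΔL = +0 — passes.
ΔJ = 0, ±1 (not J=0↔0): J: 2 → 3, ΔJ = +1 — passes.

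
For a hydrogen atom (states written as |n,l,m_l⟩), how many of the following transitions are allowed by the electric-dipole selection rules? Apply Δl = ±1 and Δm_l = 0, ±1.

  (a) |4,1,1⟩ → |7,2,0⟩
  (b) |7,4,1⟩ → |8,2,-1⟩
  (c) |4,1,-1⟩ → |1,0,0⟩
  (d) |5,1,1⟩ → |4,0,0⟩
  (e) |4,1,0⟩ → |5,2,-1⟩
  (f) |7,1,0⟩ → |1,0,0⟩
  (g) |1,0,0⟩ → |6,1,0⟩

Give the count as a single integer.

(a) allowed
(b) forbidden — Δl = -2 (E1 requires Δl = ±1); Δm_l = -2 (E1 requires Δm_l = 0, ±1)
(c) allowed
(d) allowed
(e) allowed
(f) allowed
(g) allowed
Total allowed: 6 of 7.

6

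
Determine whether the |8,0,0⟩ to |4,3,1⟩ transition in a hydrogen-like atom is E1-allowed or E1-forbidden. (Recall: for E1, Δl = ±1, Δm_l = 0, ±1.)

l: 0 → 3 (Δl = +3). Δl = ±1 fails.
m_l: 0 → 1 (Δm_l = +1). |Δm_l| ≤ 1 ok.
The transition is electric-dipole forbidden.

forbidden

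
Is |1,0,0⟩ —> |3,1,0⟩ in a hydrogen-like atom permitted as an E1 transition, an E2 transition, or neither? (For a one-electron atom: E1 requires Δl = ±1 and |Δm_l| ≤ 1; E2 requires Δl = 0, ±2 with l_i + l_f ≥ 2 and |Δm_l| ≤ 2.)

Δl = 1 − 0 = +1; l_i + l_f = 1.
Δm_l = +0.
E1 (Δl = ±1, |Δm_l| ≤ 1): satisfied.
E2 (Δl = 0,±2, l_i+l_f ≥ 2, |Δm_l| ≤ 2): not satisfied.

E1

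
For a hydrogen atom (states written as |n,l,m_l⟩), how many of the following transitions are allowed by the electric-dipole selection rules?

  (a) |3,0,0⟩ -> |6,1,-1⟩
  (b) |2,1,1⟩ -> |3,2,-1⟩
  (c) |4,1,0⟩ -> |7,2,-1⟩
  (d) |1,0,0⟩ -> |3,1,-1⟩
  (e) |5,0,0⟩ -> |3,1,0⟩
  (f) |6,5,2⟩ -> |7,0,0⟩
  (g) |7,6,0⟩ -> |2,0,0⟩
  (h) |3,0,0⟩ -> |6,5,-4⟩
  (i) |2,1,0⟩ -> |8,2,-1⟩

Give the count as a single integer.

(a) allowed
(b) forbidden — Δm_l = -2 (E1 requires Δm_l = 0, ±1)
(c) allowed
(d) allowed
(e) allowed
(f) forbidden — Δl = -5 (E1 requires Δl = ±1); Δm_l = -2 (E1 requires Δm_l = 0, ±1)
(g) forbidden — Δl = -6 (E1 requires Δl = ±1)
(h) forbidden — Δl = +5 (E1 requires Δl = ±1); Δm_l = -4 (E1 requires Δm_l = 0, ±1)
(i) allowed
Total allowed: 5 of 9.

5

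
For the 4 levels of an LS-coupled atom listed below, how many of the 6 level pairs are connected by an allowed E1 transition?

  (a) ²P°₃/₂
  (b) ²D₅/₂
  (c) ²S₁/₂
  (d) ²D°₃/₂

(a)–(b): allowed.
(a)–(c): allowed.
(a)–(d): forbidden (parity).
(b)–(c): forbidden (parity, ΔL, ΔJ).
(b)–(d): allowed.
(c)–(d): forbidden (ΔL).
Allowed pairs: 3 of 6.

3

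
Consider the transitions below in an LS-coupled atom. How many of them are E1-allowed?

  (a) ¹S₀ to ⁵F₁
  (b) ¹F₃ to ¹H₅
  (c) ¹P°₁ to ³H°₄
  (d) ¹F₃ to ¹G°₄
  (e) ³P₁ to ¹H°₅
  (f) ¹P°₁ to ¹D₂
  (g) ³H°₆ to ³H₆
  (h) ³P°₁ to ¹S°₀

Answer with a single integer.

3

(a) forbidden (parity, ΔS, ΔL fail)
(b) forbidden (parity, ΔL, ΔJ fail)
(c) forbidden (parity, ΔS, ΔL, ΔJ fail)
(d) allowed
(e) forbidden (ΔS, ΔL, ΔJ fail)
(f) allowed
(g) allowed
(h) forbidden (parity, ΔS fail)
Total allowed: 3 of 8.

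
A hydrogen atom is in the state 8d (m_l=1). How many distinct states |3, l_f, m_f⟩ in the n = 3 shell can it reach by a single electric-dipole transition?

E1 requires Δl = ±1, so l_f ∈ {1, 3}; with 0 ≤ l_f ≤ n_f−1 = 2, the allowed l_f values are {1}.
For l_f = 1: m_f ∈ {m_i−1, m_i, m_i+1} ∩ [−1, 1] = {0, 1} → 2 states.
Total: 2.

2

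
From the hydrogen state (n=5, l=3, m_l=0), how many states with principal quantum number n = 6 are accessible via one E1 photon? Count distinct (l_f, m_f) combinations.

6

E1 requires Δl = ±1, so l_f ∈ {2, 4}; with 0 ≤ l_f ≤ n_f−1 = 5, the allowed l_f values are {2, 4}.
For l_f = 2: m_f ∈ {m_i−1, m_i, m_i+1} ∩ [−2, 2] = {-1, 0, 1} → 3 states.
For l_f = 4: m_f ∈ {m_i−1, m_i, m_i+1} ∩ [−4, 4] = {-1, 0, 1} → 3 states.
Total: 6.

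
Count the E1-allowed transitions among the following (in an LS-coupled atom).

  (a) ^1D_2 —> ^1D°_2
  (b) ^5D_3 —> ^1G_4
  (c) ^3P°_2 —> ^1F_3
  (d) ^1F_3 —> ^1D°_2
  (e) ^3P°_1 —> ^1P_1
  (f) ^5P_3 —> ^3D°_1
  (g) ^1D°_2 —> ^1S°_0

2

(a) allowed
(b) forbidden (parity, ΔS, ΔL fail)
(c) forbidden (ΔS, ΔL fail)
(d) allowed
(e) forbidden (ΔS fails)
(f) forbidden (ΔS, ΔJ fail)
(g) forbidden (parity, ΔL, ΔJ fail)
Total allowed: 2 of 7.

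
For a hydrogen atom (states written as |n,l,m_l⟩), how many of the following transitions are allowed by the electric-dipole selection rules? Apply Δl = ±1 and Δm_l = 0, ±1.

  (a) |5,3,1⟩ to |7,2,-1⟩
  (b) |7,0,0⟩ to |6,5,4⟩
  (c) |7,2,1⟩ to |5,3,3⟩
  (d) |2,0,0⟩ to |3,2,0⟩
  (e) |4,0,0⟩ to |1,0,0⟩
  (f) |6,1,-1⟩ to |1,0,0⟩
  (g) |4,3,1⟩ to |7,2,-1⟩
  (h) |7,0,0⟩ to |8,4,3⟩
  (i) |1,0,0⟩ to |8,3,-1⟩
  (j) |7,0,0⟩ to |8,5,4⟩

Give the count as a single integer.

(a) forbidden — Δm_l = -2 (E1 requires Δm_l = 0, ±1)
(b) forbidden — Δl = +5 (E1 requires Δl = ±1); Δm_l = +4 (E1 requires Δm_l = 0, ±1)
(c) forbidden — Δm_l = +2 (E1 requires Δm_l = 0, ±1)
(d) forbidden — Δl = +2 (E1 requires Δl = ±1)
(e) forbidden — Δl = +0 (E1 requires Δl = ±1)
(f) allowed
(g) forbidden — Δm_l = -2 (E1 requires Δm_l = 0, ±1)
(h) forbidden — Δl = +4 (E1 requires Δl = ±1); Δm_l = +3 (E1 requires Δm_l = 0, ±1)
(i) forbidden — Δl = +3 (E1 requires Δl = ±1)
(j) forbidden — Δl = +5 (E1 requires Δl = ±1); Δm_l = +4 (E1 requires Δm_l = 0, ±1)
Total allowed: 1 of 10.

1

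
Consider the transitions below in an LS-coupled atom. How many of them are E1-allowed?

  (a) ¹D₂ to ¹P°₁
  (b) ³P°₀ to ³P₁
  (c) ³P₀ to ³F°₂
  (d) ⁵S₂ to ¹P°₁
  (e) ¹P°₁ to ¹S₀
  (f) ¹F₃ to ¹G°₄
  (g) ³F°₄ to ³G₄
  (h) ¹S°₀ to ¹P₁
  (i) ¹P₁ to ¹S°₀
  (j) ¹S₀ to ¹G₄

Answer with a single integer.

(a) allowed
(b) allowed
(c) forbidden (ΔL, ΔJ fail)
(d) forbidden (ΔS fails)
(e) allowed
(f) allowed
(g) allowed
(h) allowed
(i) allowed
(j) forbidden (parity, ΔL, ΔJ fail)
Total allowed: 7 of 10.

7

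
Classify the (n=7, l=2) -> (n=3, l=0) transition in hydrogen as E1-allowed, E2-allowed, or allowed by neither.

E2

Δl = 0 − 2 = -2; l_i + l_f = 2.
E1 (Δl = ±1): not satisfied.
E2 (Δl = 0,±2, l_i+l_f ≥ 2): satisfied.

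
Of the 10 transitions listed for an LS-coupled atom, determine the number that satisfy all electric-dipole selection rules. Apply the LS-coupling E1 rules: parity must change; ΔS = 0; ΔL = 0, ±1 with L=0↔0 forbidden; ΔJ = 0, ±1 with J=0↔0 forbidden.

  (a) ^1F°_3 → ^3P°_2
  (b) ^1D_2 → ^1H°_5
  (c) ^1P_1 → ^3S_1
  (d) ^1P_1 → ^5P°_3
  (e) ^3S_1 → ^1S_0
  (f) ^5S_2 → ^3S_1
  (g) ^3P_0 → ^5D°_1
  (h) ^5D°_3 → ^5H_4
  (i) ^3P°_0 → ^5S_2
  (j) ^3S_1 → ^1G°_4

(a) forbidden (parity, ΔS, ΔL fail)
(b) forbidden (ΔL, ΔJ fail)
(c) forbidden (parity, ΔS fail)
(d) forbidden (ΔS, ΔJ fail)
(e) forbidden (parity, ΔS, ΔL fail)
(f) forbidden (parity, ΔS, ΔL fail)
(g) forbidden (ΔS fails)
(h) forbidden (ΔL fails)
(i) forbidden (ΔS, ΔJ fail)
(j) forbidden (ΔS, ΔL, ΔJ fail)
Total allowed: 0 of 10.

0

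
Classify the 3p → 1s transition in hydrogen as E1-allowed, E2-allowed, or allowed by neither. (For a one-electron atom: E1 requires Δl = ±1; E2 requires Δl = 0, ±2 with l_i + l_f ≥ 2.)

E1

Δl = 0 − 1 = -1; l_i + l_f = 1.
E1 (Δl = ±1): satisfied.
E2 (Δl = 0,±2, l_i+l_f ≥ 2): not satisfied.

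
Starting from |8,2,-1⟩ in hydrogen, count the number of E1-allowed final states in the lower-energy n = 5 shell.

5

E1 requires Δl = ±1, so l_f ∈ {1, 3}; with 0 ≤ l_f ≤ n_f−1 = 4, the allowed l_f values are {1, 3}.
For l_f = 1: m_f ∈ {m_i−1, m_i, m_i+1} ∩ [−1, 1] = {-1, 0} → 2 states.
For l_f = 3: m_f ∈ {m_i−1, m_i, m_i+1} ∩ [−3, 3] = {-2, -1, 0} → 3 states.
Total: 5.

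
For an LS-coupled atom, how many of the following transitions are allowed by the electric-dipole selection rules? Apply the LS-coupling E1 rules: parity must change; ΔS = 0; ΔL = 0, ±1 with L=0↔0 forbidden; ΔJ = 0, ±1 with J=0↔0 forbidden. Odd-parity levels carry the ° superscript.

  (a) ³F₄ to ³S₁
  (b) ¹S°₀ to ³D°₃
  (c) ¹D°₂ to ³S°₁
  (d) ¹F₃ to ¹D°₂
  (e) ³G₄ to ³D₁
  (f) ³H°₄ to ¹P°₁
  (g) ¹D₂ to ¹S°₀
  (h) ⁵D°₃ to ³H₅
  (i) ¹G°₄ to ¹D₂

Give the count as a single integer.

(a) forbidden (parity, ΔL, ΔJ fail)
(b) forbidden (parity, ΔS, ΔL, ΔJ fail)
(c) forbidden (parity, ΔS, ΔL fail)
(d) allowed
(e) forbidden (parity, ΔL, ΔJ fail)
(f) forbidden (parity, ΔS, ΔL, ΔJ fail)
(g) forbidden (ΔL, ΔJ fail)
(h) forbidden (ΔS, ΔL, ΔJ fail)
(i) forbidden (ΔL, ΔJ fail)
Total allowed: 1 of 9.

1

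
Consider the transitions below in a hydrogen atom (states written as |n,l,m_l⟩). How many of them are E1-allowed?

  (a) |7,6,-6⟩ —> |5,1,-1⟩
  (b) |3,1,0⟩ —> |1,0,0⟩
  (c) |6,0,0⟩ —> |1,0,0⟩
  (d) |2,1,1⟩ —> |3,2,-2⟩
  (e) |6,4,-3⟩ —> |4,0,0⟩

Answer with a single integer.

1

(a) forbidden — Δl = -5 (E1 requires Δl = ±1); Δm_l = +5 (E1 requires Δm_l = 0, ±1)
(b) allowed
(c) forbidden — Δl = +0 (E1 requires Δl = ±1)
(d) forbidden — Δm_l = -3 (E1 requires Δm_l = 0, ±1)
(e) forbidden — Δl = -4 (E1 requires Δl = ±1); Δm_l = +3 (E1 requires Δm_l = 0, ±1)
Total allowed: 1 of 5.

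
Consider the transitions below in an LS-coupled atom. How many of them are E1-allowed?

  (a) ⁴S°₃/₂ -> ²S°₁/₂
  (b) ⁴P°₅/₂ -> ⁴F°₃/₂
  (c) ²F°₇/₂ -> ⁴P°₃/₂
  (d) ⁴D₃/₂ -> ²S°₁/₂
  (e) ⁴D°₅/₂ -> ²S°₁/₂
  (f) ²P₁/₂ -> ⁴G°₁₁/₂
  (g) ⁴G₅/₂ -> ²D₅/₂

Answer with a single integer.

0

(a) forbidden (parity, ΔS, ΔL fail)
(b) forbidden (parity, ΔL fail)
(c) forbidden (parity, ΔS, ΔL, ΔJ fail)
(d) forbidden (ΔS, ΔL fail)
(e) forbidden (parity, ΔS, ΔL, ΔJ fail)
(f) forbidden (ΔS, ΔL, ΔJ fail)
(g) forbidden (parity, ΔS, ΔL fail)
Total allowed: 0 of 7.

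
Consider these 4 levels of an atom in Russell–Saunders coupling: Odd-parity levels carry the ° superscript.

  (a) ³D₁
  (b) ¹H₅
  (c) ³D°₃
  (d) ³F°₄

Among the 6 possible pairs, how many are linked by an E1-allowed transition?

(a)–(b): forbidden (parity, ΔS, ΔL, ΔJ).
(a)–(c): forbidden (ΔJ).
(a)–(d): forbidden (ΔJ).
(b)–(c): forbidden (ΔS, ΔL, ΔJ).
(b)–(d): forbidden (ΔS, ΔL).
(c)–(d): forbidden (parity).
Allowed pairs: 0 of 6.

0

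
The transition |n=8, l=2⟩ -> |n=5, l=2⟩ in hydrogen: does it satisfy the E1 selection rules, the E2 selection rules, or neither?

E2

Δl = 2 − 2 = +0; l_i + l_f = 4.
E1 (Δl = ±1): not satisfied.
E2 (Δl = 0,±2, l_i+l_f ≥ 2): satisfied.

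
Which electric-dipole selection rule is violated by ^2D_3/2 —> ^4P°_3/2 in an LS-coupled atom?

the ΔS = 0 rule

Initial level: S=1/2, L=2, J=3/2, parity even. Final level: S=3/2, L=1, J=3/2, parity odd.
ΔL = 0, ±1 (not L=0↔0): L: 2 → 1, ΔL = -1 — satisfied.
ΔS = 0: S: 1/2 → 3/2 — violated.
Parity must change: even → odd — satisfied.
ΔJ = 0, ±1 (not J=0↔0): J: 3/2 → 3/2, ΔJ = +0 — satisfied.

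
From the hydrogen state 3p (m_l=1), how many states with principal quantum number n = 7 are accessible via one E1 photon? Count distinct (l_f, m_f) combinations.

4

E1 requires Δl = ±1, so l_f ∈ {0, 2}; with 0 ≤ l_f ≤ n_f−1 = 6, the allowed l_f values are {0, 2}.
For l_f = 0: m_f ∈ {m_i−1, m_i, m_i+1} ∩ [−0, 0] = {0} → 1 state.
For l_f = 2: m_f ∈ {m_i−1, m_i, m_i+1} ∩ [−2, 2] = {0, 1, 2} → 3 states.
Total: 4.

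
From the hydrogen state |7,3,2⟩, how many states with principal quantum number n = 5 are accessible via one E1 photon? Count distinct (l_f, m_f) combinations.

E1 requires Δl = ±1, so l_f ∈ {2, 4}; with 0 ≤ l_f ≤ n_f−1 = 4, the allowed l_f values are {2, 4}.
For l_f = 2: m_f ∈ {m_i−1, m_i, m_i+1} ∩ [−2, 2] = {1, 2} → 2 states.
For l_f = 4: m_f ∈ {m_i−1, m_i, m_i+1} ∩ [−4, 4] = {1, 2, 3} → 3 states.
Total: 5.

5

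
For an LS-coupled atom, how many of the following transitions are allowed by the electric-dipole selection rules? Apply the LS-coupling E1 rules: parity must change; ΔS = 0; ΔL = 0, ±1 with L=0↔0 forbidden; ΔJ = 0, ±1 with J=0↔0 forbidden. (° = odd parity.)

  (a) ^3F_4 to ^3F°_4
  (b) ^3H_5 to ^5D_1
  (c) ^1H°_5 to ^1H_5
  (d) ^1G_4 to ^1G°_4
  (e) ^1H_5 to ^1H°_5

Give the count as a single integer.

(a) allowed
(b) forbidden (parity, ΔS, ΔL, ΔJ fail)
(c) allowed
(d) allowed
(e) allowed
Total allowed: 4 of 5.

4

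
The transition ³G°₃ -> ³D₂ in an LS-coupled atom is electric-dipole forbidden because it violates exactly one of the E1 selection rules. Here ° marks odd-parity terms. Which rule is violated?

Initial level: S=1, L=4, J=3, parity odd. Final level: S=1, L=2, J=2, parity even.
Parity must change: odd → even — satisfied.
ΔS = 0: S: 1 → 1 — satisfied.
ΔL = 0, ±1 (not L=0↔0): L: 4 → 2, ΔL = -2 — violated.
ΔJ = 0, ±1 (not J=0↔0): J: 3 → 2, ΔJ = -1 — satisfied.

the ΔL = 0, ±1 rule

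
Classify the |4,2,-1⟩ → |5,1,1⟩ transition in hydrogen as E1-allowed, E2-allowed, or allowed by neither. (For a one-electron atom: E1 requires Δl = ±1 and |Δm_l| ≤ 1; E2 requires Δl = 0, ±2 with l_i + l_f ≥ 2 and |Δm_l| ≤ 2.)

Δl = 1 − 2 = -1; l_i + l_f = 3.
Δm_l = +2.
E1 (Δl = ±1, |Δm_l| ≤ 1): not satisfied.
E2 (Δl = 0,±2, l_i+l_f ≥ 2, |Δm_l| ≤ 2): not satisfied.

neither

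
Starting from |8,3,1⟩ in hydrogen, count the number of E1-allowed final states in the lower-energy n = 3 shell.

3

E1 requires Δl = ±1, so l_f ∈ {2, 4}; with 0 ≤ l_f ≤ n_f−1 = 2, the allowed l_f values are {2}.
For l_f = 2: m_f ∈ {m_i−1, m_i, m_i+1} ∩ [−2, 2] = {0, 1, 2} → 3 states.
Total: 3.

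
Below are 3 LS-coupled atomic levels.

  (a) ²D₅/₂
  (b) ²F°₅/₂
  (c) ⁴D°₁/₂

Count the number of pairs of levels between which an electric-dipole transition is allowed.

1

(a)–(b): allowed.
(a)–(c): forbidden (ΔS, ΔJ).
(b)–(c): forbidden (parity, ΔS, ΔJ).
Allowed pairs: 1 of 3.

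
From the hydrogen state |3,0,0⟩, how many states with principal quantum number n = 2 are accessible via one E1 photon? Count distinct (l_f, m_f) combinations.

3

E1 requires Δl = ±1, so l_f ∈ {-1, 1}; with 0 ≤ l_f ≤ n_f−1 = 1, the allowed l_f values are {1}.
For l_f = 1: m_f ∈ {m_i−1, m_i, m_i+1} ∩ [−1, 1] = {-1, 0, 1} → 3 states.
Total: 3.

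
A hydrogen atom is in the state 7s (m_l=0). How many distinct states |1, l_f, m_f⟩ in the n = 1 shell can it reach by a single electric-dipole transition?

E1 requires l_f ∈ {-1, 1}, but neither lies in [0, 0], so no final state is reachable.
Total: 0.

0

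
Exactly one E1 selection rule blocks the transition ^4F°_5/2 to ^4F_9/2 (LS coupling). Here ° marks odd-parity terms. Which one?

ΔS = 0: S: 3/2 → 3/2 — ok.
ΔL = 0, ±1 (not L=0↔0): L: 3 → 3, ΔL = +0 — ok.
ΔJ = 0, ±1 (not J=0↔0): J: 5/2 → 9/2, ΔJ = +2 — fails.
Parity must change: odd → even — ok.

the ΔJ = 0, ±1 rule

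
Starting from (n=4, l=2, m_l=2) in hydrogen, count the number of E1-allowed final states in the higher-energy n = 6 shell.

E1 requires Δl = ±1, so l_f ∈ {1, 3}; with 0 ≤ l_f ≤ n_f−1 = 5, the allowed l_f values are {1, 3}.
For l_f = 1: m_f ∈ {m_i−1, m_i, m_i+1} ∩ [−1, 1] = {1} → 1 state.
For l_f = 3: m_f ∈ {m_i−1, m_i, m_i+1} ∩ [−3, 3] = {1, 2, 3} → 3 states.
Total: 4.

4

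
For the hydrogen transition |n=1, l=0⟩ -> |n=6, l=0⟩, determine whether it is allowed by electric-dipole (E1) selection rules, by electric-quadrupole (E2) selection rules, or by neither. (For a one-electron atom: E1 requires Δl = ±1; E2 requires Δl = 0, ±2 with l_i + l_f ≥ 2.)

Δl = 0 − 0 = +0; l_i + l_f = 0.
E1 (Δl = ±1): not satisfied.
E2 (Δl = 0,±2, l_i+l_f ≥ 2): not satisfied.

neither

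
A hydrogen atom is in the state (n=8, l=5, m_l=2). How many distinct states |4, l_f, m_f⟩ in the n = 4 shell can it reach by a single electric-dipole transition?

0

E1 requires l_f ∈ {4, 6}, but neither lies in [0, 3], so no final state is reachable.
Total: 0.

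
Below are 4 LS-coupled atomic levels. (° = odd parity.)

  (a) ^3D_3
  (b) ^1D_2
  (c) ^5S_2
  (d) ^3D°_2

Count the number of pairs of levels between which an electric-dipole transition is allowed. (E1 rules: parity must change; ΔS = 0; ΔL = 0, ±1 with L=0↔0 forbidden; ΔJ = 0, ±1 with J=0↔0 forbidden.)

1

(a)–(b): forbidden (parity, ΔS).
(a)–(c): forbidden (parity, ΔS, ΔL).
(a)–(d): allowed.
(b)–(c): forbidden (parity, ΔS, ΔL).
(b)–(d): forbidden (ΔS).
(c)–(d): forbidden (ΔS, ΔL).
Allowed pairs: 1 of 6.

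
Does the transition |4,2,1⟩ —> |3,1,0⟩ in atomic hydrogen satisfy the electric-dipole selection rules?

Initial l = 2, final l = 1, so Δl = -1. E1 requires Δl = ±1: ✓.
m_l: 1 → 0 (Δm_l = -1). |Δm_l| ≤ 1 ✓.
All E1 selection rules are satisfied.

allowed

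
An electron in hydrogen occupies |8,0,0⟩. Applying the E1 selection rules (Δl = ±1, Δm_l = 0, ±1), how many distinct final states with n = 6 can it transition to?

3

E1 requires Δl = ±1, so l_f ∈ {-1, 1}; with 0 ≤ l_f ≤ n_f−1 = 5, the allowed l_f values are {1}.
For l_f = 1: m_f ∈ {m_i−1, m_i, m_i+1} ∩ [−1, 1] = {-1, 0, 1} → 3 states.
Total: 3.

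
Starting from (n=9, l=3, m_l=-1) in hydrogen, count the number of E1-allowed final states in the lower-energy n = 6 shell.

6

E1 requires Δl = ±1, so l_f ∈ {2, 4}; with 0 ≤ l_f ≤ n_f−1 = 5, the allowed l_f values are {2, 4}.
For l_f = 2: m_f ∈ {m_i−1, m_i, m_i+1} ∩ [−2, 2] = {-2, -1, 0} → 3 states.
For l_f = 4: m_f ∈ {m_i−1, m_i, m_i+1} ∩ [−4, 4] = {-2, -1, 0} → 3 states.
Total: 6.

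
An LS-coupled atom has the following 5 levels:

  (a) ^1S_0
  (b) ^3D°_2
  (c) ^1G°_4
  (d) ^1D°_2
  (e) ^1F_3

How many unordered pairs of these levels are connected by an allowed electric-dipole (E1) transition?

(a)–(b): forbidden (ΔS, ΔL, ΔJ).
(a)–(c): forbidden (ΔL, ΔJ).
(a)–(d): forbidden (ΔL, ΔJ).
(a)–(e): forbidden (parity, ΔL, ΔJ).
(b)–(c): forbidden (parity, ΔS, ΔL, ΔJ).
(b)–(d): forbidden (parity, ΔS).
(b)–(e): forbidden (ΔS).
(c)–(d): forbidden (parity, ΔL, ΔJ).
(c)–(e): allowed.
(d)–(e): allowed.
Allowed pairs: 2 of 10.

2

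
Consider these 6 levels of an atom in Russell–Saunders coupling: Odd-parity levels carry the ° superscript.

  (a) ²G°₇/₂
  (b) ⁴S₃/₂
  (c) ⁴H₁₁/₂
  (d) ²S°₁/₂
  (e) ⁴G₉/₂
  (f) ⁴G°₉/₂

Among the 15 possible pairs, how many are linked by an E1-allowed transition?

(a)–(b): forbidden (ΔS, ΔL, ΔJ).
(a)–(c): forbidden (ΔS, ΔJ).
(a)–(d): forbidden (parity, ΔL, ΔJ).
(a)–(e): forbidden (ΔS).
(a)–(f): forbidden (parity, ΔS).
(b)–(c): forbidden (parity, ΔL, ΔJ).
(b)–(d): forbidden (ΔS, ΔL).
(b)–(e): forbidden (parity, ΔL, ΔJ).
(b)–(f): forbidden (ΔL, ΔJ).
(c)–(d): forbidden (ΔS, ΔL, ΔJ).
(c)–(e): forbidden (parity).
(c)–(f): allowed.
(d)–(e): forbidden (ΔS, ΔL, ΔJ).
(d)–(f): forbidden (parity, ΔS, ΔL, ΔJ).
(e)–(f): allowed.
Allowed pairs: 2 of 15.

2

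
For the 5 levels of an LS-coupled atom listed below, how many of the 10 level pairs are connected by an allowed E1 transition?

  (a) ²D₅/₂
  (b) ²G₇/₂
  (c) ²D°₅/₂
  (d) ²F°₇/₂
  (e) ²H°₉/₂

4

(a)–(b): forbidden (parity, ΔL).
(a)–(c): allowed.
(a)–(d): allowed.
(a)–(e): forbidden (ΔL, ΔJ).
(b)–(c): forbidden (ΔL).
(b)–(d): allowed.
(b)–(e): allowed.
(c)–(d): forbidden (parity).
(c)–(e): forbidden (parity, ΔL, ΔJ).
(d)–(e): forbidden (parity, ΔL).
Allowed pairs: 4 of 10.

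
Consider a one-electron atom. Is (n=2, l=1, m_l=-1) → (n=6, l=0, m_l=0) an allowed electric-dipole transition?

Δl = 0 − 1 = -1; the E1 rule Δl = ±1 is passes.
Δm_l = 0 − (-1) = +1. E1 requires Δm_l = 0, ±1: passes.
All E1 selection rules are satisfied.

allowed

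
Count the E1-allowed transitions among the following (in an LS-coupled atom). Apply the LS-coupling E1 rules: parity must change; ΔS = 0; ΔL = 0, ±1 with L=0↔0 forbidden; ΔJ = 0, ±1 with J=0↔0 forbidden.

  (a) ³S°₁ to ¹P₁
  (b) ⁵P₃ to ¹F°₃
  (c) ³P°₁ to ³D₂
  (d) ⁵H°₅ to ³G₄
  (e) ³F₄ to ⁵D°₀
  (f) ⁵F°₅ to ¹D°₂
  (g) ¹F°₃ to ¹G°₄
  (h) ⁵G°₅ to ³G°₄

1

(a) forbidden (ΔS fails)
(b) forbidden (ΔS, ΔL fail)
(c) allowed
(d) forbidden (ΔS fails)
(e) forbidden (ΔS, ΔJ fail)
(f) forbidden (parity, ΔS, ΔJ fail)
(g) forbidden (parity fails)
(h) forbidden (parity, ΔS fail)
Total allowed: 1 of 8.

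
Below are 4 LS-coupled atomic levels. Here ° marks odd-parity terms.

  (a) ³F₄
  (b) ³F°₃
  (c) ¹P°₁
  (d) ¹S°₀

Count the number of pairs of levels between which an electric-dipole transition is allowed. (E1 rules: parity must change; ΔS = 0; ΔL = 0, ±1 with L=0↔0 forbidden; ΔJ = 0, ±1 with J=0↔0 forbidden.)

(a)–(b): allowed.
(a)–(c): forbidden (ΔS, ΔL, ΔJ).
(a)–(d): forbidden (ΔS, ΔL, ΔJ).
(b)–(c): forbidden (parity, ΔS, ΔL, ΔJ).
(b)–(d): forbidden (parity, ΔS, ΔL, ΔJ).
(c)–(d): forbidden (parity).
Allowed pairs: 1 of 6.

1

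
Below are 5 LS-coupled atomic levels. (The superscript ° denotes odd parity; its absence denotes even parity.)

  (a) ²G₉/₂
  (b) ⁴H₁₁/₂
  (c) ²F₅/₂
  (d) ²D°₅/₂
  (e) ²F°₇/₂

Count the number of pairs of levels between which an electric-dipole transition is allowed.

(a)–(b): forbidden (parity, ΔS).
(a)–(c): forbidden (parity, ΔJ).
(a)–(d): forbidden (ΔL, ΔJ).
(a)–(e): allowed.
(b)–(c): forbidden (parity, ΔS, ΔL, ΔJ).
(b)–(d): forbidden (ΔS, ΔL, ΔJ).
(b)–(e): forbidden (ΔS, ΔL, ΔJ).
(c)–(d): allowed.
(c)–(e): allowed.
(d)–(e): forbidden (parity).
Allowed pairs: 3 of 10.

3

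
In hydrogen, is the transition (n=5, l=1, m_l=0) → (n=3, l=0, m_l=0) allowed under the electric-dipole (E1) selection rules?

allowed

Initial l = 1, final l = 0, so Δl = -1. E1 requires Δl = ±1: satisfied.
m_l: 0 → 0 (Δm_l = +0). |Δm_l| ≤ 1 satisfied.
All E1 selection rules are satisfied.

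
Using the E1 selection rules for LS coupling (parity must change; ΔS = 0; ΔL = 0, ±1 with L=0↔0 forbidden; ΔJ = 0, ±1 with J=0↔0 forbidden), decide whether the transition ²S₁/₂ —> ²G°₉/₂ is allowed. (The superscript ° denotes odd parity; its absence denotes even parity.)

forbidden

Reading off the term symbols: S 1/2→1/2, L 0→4, J 1/2→9/2, parity even→odd.
Parity must change: even → odd — ✓.
ΔS = 0: S: 1/2 → 1/2 — ✓.
ΔL = 0, ±1 (not L=0↔0): L: 0 → 4, ΔL = +4 — ✗.
ΔJ = 0, ±1 (not J=0↔0): J: 1/2 → 9/2, ΔJ = +4 — ✗.
Rule(s) violated: ΔL, ΔJ.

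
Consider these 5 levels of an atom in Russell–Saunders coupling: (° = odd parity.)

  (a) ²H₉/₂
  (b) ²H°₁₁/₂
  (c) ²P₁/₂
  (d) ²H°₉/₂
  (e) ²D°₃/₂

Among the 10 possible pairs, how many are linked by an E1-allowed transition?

3

(a)–(b): allowed.
(a)–(c): forbidden (parity, ΔL, ΔJ).
(a)–(d): allowed.
(a)–(e): forbidden (ΔL, ΔJ).
(b)–(c): forbidden (ΔL, ΔJ).
(b)–(d): forbidden (parity).
(b)–(e): forbidden (parity, ΔL, ΔJ).
(c)–(d): forbidden (ΔL, ΔJ).
(c)–(e): allowed.
(d)–(e): forbidden (parity, ΔL, ΔJ).
Allowed pairs: 3 of 10.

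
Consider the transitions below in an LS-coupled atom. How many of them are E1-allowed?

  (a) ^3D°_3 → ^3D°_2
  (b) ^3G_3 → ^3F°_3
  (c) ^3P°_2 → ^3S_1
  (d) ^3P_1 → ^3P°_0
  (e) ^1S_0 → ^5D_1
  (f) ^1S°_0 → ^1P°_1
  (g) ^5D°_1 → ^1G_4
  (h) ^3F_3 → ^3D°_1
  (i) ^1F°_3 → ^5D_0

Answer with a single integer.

3

(a) forbidden (parity fails)
(b) allowed
(c) allowed
(d) allowed
(e) forbidden (parity, ΔS, ΔL fail)
(f) forbidden (parity fails)
(g) forbidden (ΔS, ΔL, ΔJ fail)
(h) forbidden (ΔJ fails)
(i) forbidden (ΔS, ΔJ fail)
Total allowed: 3 of 9.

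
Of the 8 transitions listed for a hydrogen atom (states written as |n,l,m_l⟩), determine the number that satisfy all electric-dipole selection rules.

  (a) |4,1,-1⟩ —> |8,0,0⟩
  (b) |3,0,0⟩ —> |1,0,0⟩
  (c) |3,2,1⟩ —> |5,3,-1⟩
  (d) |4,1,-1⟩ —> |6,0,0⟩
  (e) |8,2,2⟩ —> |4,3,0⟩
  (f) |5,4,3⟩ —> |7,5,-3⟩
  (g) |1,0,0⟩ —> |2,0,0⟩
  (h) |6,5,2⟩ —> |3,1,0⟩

(a) allowed
(b) forbidden — Δl = +0 (E1 requires Δl = ±1)
(c) forbidden — Δm_l = -2 (E1 requires Δm_l = 0, ±1)
(d) allowed
(e) forbidden — Δm_l = -2 (E1 requires Δm_l = 0, ±1)
(f) forbidden — Δm_l = -6 (E1 requires Δm_l = 0, ±1)
(g) forbidden — Δl = +0 (E1 requires Δl = ±1)
(h) forbidden — Δl = -4 (E1 requires Δl = ±1); Δm_l = -2 (E1 requires Δm_l = 0, ±1)
Total allowed: 2 of 8.

2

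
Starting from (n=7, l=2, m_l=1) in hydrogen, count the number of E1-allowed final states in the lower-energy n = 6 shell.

E1 requires Δl = ±1, so l_f ∈ {1, 3}; with 0 ≤ l_f ≤ n_f−1 = 5, the allowed l_f values are {1, 3}.
For l_f = 1: m_f ∈ {m_i−1, m_i, m_i+1} ∩ [−1, 1] = {0, 1} → 2 states.
For l_f = 3: m_f ∈ {m_i−1, m_i, m_i+1} ∩ [−3, 3] = {0, 1, 2} → 3 states.
Total: 5.

5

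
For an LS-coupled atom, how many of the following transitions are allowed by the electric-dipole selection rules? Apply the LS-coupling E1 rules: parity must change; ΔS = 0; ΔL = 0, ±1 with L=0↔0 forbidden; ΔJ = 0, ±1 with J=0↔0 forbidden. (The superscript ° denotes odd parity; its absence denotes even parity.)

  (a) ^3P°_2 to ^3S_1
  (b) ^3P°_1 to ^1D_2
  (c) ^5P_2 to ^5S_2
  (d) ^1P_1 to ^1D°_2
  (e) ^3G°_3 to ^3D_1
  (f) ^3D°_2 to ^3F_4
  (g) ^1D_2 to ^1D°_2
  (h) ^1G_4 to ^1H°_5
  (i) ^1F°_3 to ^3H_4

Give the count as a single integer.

4

(a) allowed
(b) forbidden (ΔS fails)
(c) forbidden (parity fails)
(d) allowed
(e) forbidden (ΔL, ΔJ fail)
(f) forbidden (ΔJ fails)
(g) allowed
(h) allowed
(i) forbidden (ΔS, ΔL fail)
Total allowed: 4 of 9.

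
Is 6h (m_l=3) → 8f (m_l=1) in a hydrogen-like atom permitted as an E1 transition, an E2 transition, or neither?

Δl = 3 − 5 = -2; l_i + l_f = 8.
Δm_l = -2.
E1 (Δl = ±1, |Δm_l| ≤ 1): not satisfied.
E2 (Δl = 0,±2, l_i+l_f ≥ 2, |Δm_l| ≤ 2): satisfied.

E2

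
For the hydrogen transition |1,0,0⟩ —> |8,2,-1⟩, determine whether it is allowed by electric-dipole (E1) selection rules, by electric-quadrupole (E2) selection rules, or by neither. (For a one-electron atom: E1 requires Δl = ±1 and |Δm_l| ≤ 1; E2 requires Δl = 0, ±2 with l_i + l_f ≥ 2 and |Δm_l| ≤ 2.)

Δl = 2 − 0 = +2; l_i + l_f = 2.
Δm_l = -1.
E1 (Δl = ±1, |Δm_l| ≤ 1): not satisfied.
E2 (Δl = 0,±2, l_i+l_f ≥ 2, |Δm_l| ≤ 2): satisfied.

E2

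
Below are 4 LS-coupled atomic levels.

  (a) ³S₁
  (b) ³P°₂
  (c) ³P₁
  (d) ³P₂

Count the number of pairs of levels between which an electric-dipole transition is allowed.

(a)–(b): allowed.
(a)–(c): forbidden (parity).
(a)–(d): forbidden (parity).
(b)–(c): allowed.
(b)–(d): allowed.
(c)–(d): forbidden (parity).
Allowed pairs: 3 of 6.

3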